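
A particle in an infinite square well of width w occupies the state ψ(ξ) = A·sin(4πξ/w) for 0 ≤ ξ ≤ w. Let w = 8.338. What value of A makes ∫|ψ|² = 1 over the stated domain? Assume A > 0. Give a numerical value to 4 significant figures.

Require ∫ |ψ|² dξ = 1 over the whole domain.
Using sin²θ = (1 − cos 2θ)/2, with ψ = A·sin(4πξ/w), the integral evaluates to A²·[w/2].
Hence A² = 1/[w/2].
Substituting w = 8.338 gives A² = 0.23987, so A = 0.48976.

A ≈ 0.4898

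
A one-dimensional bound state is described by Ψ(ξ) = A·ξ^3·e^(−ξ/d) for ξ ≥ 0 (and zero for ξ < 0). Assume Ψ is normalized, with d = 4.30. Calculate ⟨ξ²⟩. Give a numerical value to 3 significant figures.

⟨ξ²⟩ = ∫ ξ^2 |Ψ|² dξ over the full domain.
Using ∫₀^∞ ξⁿ e^(−αξ) dξ = n!/αⁿ⁺¹, since the A² factors cancel between numerator and denominator, ⟨ξ²⟩ = 14·d^2.
With d = 4.30, ⟨ξ^2⟩ = 258.9.

⟨ξ^2⟩ ≈ 259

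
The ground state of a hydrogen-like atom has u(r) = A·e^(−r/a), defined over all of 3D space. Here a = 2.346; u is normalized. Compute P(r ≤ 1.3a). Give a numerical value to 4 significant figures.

P ≈ 0.4816

With dV = 4πr²dr, the probability is ∫|u|² dV over r ≤ 1.3a.
The full normalization integral is A²·[π·a^3] = 1, fixing A².
Let t = r/a; then A², 4π and the length scale all cancel, so P = ∫_{0}^{1.3} t^2·e^(-2·t) dt ÷ ∫_{0}^{∞} t^2·e^(-2·t) dt.
An antiderivative of t^2·e^(-2·t) is -(2·t^2 + 2·t + 1)·e^(-2·t)/4; evaluating from 0 to 1.3 gives 1/4 - 349·e^(-13/5)/200, while the full integral is 1/4.
The region integral divided by the full integral gives P = 0.48157.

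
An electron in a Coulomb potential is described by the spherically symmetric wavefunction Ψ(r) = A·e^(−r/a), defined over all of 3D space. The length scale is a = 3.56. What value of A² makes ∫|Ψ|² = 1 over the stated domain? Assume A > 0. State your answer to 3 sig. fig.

A^2 ≈ 0.00706

Require ∫ |Ψ|² 4πr² dr = 1 over the whole domain.
The angular integral contributes 4π, leaving ∫₀^∞ r²|Ψ|² dr.
With ∫₀^∞ r^2 e^(−αr) dr = 2!/α^3, ∫|Ψ|² 4πr² dr = A²·(π·a^3).
Hence A² = 1/[π·a^3].
With a = 3.56: A² = 0.007055 and A = 0.08399.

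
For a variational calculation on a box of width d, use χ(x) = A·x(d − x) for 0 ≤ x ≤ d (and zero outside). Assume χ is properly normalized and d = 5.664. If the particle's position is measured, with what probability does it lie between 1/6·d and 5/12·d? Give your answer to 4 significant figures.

P ≈ 0.3111

P = ∫_{1/6·d}^{5/12·d} |χ(x)|² dx.
The normalization integral ∫|χ|²dx over the whole domain equals d^5/30·A², and A² cancels in the ratio.
Let u = x/d; then A² and the length scale cancel, so P = ∫_{1/6}^{5/12} u^2·(1 - u)^2 du ÷ ∫_{0}^{1} u^2·(1 - u)^2 du.
With ∫ u^2·(1 - u)^2 du = u^3·(6·u^2 - 15·u + 10)/30 + C, the region integral is ≈ 0.0103709 and the full one is 1/30.
Taking the ratio, P = 0.31113.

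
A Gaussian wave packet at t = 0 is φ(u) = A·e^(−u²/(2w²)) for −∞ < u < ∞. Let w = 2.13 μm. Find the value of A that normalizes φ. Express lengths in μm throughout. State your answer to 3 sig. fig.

The normalization condition is ∫|φ|² du = 1 from −∞ to ∞.
Using the Gaussian integral ∫_{−∞}^{∞} e^(−αu²) du = √(π/α), the integral (without the A² prefactor) comes out to √(π)·w.
So A² = (√(π)·w)^(−1).
With w = 2.13: A² = 0.2649 and A = 0.5147.

A ≈ 0.515 μm^(-1/2)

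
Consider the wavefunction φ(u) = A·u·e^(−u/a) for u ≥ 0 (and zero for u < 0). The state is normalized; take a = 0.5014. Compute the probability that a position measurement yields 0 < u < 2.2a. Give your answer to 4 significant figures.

P = ∫_{0}^{2.2a} |φ(u)|² du.
The normalization integral ∫|φ|²du over the whole domain equals a^3/4·A², and A² cancels in the ratio.
In terms of t = u/a (A² and the length scale cancel between numerator and denominator), P = [∫_{0}^{2.2} t^2·e^(-2·t) dt] / [∫_{0}^{∞} t^2·e^(-2·t) dt].
Using ∫ t^2·e^(-2·t) dt = -(2·t^2 + 2·t + 1)·e^(-2·t)/4, the numerator is 1/4 - 377·e^(-22/5)/100 and the denominator is 1/4.
Evaluating gives P = 0.81486.

P ≈ 0.8149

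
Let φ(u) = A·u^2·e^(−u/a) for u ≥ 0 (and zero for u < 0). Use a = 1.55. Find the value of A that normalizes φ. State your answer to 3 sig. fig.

Normalization requires ∫|φ|² du = 1, integrated from 0 to ∞.
The integral (without the A² prefactor) comes out to 3·a^5/4.
Setting this equal to 1 gives A² = 1/(3·a^5/4).
Substituting a = 1.55 gives A² = 0.1490, so A = 0.3860.

A ≈ 0.386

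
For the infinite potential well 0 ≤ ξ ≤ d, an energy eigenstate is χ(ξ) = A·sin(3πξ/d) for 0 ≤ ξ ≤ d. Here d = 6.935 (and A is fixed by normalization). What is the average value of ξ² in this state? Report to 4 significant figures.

⟨ξ²⟩ = ∫ ξ^2 |χ|² dξ over the full domain.
Using sin²θ = (1 − cos 2θ)/2, evaluating both integrals, ⟨ξ²⟩ = -d^2/(18·π^2) + d^2/3.
With d = 6.935, ⟨ξ^2⟩ = 15.761.

⟨ξ^2⟩ ≈ 15.76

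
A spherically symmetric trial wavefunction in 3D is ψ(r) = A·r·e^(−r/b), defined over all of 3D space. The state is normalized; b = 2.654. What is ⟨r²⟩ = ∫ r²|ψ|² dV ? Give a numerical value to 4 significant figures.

⟨r^2⟩ ≈ 52.83

The expectation value is the |ψ|²-weighted average of r^2: ∫ r^2|ψ|² 4πr² dr.
Evaluating both integrals, ⟨r²⟩ = 15·b^2/2.
With b = 2.654, ⟨r^2⟩ = 52.828.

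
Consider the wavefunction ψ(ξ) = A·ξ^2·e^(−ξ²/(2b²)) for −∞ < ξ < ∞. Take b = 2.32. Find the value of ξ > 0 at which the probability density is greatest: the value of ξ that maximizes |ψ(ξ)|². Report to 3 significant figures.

ξ ≈ 3.28

Set d/dξ [|ψ(ξ)|²] = 0 and solve for ξ > 0.
This gives ξ = √(2)·b.
With b = 2.32, the value of ξ > 0 at which the probability density is greatest is 3.281.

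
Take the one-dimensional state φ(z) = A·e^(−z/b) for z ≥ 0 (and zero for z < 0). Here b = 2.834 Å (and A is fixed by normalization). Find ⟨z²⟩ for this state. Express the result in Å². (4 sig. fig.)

By definition ⟨z²⟩ = ∫ z^2 |φ(z)|² dz.
Recall ∫₀^∞ z^m e^(−z/β) dz = m!·β^(m+1), evaluating both integrals, ⟨z²⟩ = b^2/2.
With b = 2.834, ⟨z^2⟩ = 4.0158.

⟨z^2⟩ ≈ 4.016 Å^2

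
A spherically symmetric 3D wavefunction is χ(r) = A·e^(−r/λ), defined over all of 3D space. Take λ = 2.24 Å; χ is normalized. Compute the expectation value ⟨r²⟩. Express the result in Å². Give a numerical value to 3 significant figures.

⟨r^2⟩ ≈ 15.1 Å^2

⟨r²⟩ = ∫ r^2 |χ|² 4πr² dr over the full domain.
The ratio of the moment integral to the normalization integral gives ⟨r²⟩ = 3·λ^2.
Putting λ = 2.24 gives 15.05.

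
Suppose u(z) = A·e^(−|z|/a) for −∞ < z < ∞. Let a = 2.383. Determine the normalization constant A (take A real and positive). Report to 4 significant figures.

A ≈ 0.6478

The normalization condition is ∫|u|² dz = 1 from −∞ to ∞.
With ∫₀^∞ z^0 e^(−αz) dz = 0!/α^1, carrying out the integral gives A² · a.
Hence A² = 1/[a].
Substituting a = 2.383 gives A² = 0.41964, so A = 0.64780.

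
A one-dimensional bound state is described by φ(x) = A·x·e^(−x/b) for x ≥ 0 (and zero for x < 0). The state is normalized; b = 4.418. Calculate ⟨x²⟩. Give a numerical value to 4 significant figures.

By definition ⟨x²⟩ = ∫ x^2 |φ(x)|² dx.
The ratio of the moment integral to the normalization integral gives ⟨x²⟩ = 3·b^2.
Putting b = 4.418 gives 58.556.

⟨x^2⟩ ≈ 58.56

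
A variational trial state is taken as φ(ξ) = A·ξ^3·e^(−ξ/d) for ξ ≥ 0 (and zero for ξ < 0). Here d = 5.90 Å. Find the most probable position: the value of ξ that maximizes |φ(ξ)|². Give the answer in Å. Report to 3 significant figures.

The maximum of |φ(ξ)|² occurs where its derivative vanishes.
This gives ξ = 3·d.
With d = 5.90, the most probable position is 17.70 Å.

ξ ≈ 17.7 Å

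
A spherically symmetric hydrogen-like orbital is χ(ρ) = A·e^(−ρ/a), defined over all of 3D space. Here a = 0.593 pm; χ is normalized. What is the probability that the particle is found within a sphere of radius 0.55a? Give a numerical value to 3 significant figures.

P ≈ 0.0996

P = ∫ |χ|² 4πρ² dρ over ρ ≤ 0.55a.
Normalization gives A² = 1/(π·a^3).
In terms of u = ρ/a (A², 4π and the length scale all cancel between numerator and denominator), P = [∫_{0}^{0.55} u^2·e^(-2·u) du] / [∫_{0}^{∞} u^2·e^(-2·u) du].
With ∫ u^2·e^(-2·u) du = -(2·u^2 + 2·u + 1)·e^(-2·u)/4 + C, the region integral is 1/4 - 541·e^(-11/10)/800 and the full one is 1/4.
The region integral divided by the full integral gives P = 0.09958.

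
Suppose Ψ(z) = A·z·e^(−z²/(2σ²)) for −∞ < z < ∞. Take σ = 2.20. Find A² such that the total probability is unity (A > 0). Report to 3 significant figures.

A^2 ≈ 0.106

The normalization condition is ∫|Ψ|² dz = 1 from −∞ to ∞.
∫|Ψ|² dz = A²·(√(π)·σ^3/2).
Hence A² = 1/[√(π)·σ^3/2].
Plugging in σ = 2.20 yields A = 0.3255.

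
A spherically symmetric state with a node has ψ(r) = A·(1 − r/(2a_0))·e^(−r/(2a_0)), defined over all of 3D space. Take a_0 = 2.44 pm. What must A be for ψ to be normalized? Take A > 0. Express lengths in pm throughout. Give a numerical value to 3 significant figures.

A ≈ 0.0523 pm^(-3/2)

The normalization condition is ∫|ψ|² 4πr² dr = 1 from 0 to ∞.
(Spherical symmetry: dV = 4πr² dr.)
Recall ∫₀^∞ r^m e^(−r/β) dr = m!·β^(m+1), carrying out the integral gives A² · 8·π·a_0^3.
So A² = (8·π·a_0^3)^(−1).
Substituting a_0 = 2.44 gives A² = 0.002739, so A = 0.05234.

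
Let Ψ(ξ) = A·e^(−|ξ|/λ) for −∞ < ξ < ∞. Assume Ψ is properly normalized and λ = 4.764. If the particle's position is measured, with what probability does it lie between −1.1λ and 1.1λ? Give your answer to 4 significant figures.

P ≈ 0.8892

|Ψ|² is the probability density, so P = ∫_{−1.1λ}^{1.1λ} |Ψ|² dξ.
Since A² = 1/(λ), this is the region integral divided by the full normalization integral.
Both integrals are even about ξ = 0, so only the ξ ≥ 0 halves are needed (the factors of 2 cancel). Substituting u = ξ/λ, A² and the length scale cancel in the ratio: P = ∫_{0}^{1.1} e^(-2·u) du / ∫_{0}^{∞} e^(-2·u) du.
With ∫ e^(-2·u) du = -e^(-2·u)/2 + C, the region integral is 1/2 - e^(-11/5)/2 and the full one is 1/2.
The result is P = 0.88920.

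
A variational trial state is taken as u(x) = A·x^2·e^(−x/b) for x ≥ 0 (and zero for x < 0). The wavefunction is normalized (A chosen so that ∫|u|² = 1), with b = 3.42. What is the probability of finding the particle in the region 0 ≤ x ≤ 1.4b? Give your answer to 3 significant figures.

P ≈ 0.152

|u|² is the probability density, so P = ∫_{0}^{1.4b} |u|² dx.
Since A² = 1/(3·b^5/4), this is the region integral divided by the full normalization integral.
Let t = x/b; then A² and the length scale cancel, so P = ∫_{0}^{1.4} t^4·e^(-2·t) dt ÷ ∫_{0}^{∞} t^4·e^(-2·t) dt.
Using ∫ t^4·e^(-2·t) dt = -(t^4/2 + t^3 + 3·t^2/2 + 3·t/2 + 3/4)·e^(-2·t), the numerator is ≈ 0.11424 and the denominator is 3/4.
This works out to P = 0.1523.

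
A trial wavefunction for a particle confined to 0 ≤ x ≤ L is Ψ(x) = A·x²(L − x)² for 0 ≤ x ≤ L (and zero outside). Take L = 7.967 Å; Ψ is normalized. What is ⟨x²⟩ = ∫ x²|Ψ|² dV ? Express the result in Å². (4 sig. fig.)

⟨x^2⟩ ≈ 17.31 Å^2

⟨x²⟩ = ∫ x^2 |Ψ|² dx over the full domain.
Since the A² factors cancel between numerator and denominator, ⟨x²⟩ = 3·L^2/11.
With L = 7.967, ⟨x^2⟩ = 17.311.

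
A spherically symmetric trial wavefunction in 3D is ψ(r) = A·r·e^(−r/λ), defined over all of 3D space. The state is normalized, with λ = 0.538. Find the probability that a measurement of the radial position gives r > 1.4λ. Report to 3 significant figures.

P ≈ 0.848

P = ∫ |ψ|² 4πr² dr over r > 1.4λ.
Normalization gives A² = 1/(3·π·λ^5).
Substituting u = r/λ, A², 4π and the length scale all cancel in the ratio: P = ∫_{1.4}^{∞} u^4·e^(-2·u) du / ∫_{0}^{∞} u^4·e^(-2·u) du.
An antiderivative of u^4·e^(-2·u) is -(u^4/2 + u^3 + 3·u^2/2 + 3·u/2 + 3/4)·e^(-2·u); evaluating from 1.4 to ∞ gives ≈ 0.63576, while the full integral is 3/4.
The region integral divided by the full integral gives P = 0.8477.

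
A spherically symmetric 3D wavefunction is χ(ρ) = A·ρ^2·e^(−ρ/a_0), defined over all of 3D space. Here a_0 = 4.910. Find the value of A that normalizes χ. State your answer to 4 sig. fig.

A ≈ 0.0004535

Normalization requires ∫|χ|² 4πρ² dρ = 1, integrated from 0 to ∞.
With ∫₀^∞ ρ^6 e^(−αρ) dρ = 6!/α^7, ∫|χ|² 4πρ² dρ = A²·(45·π·a_0^7/2).
So A² = (45·π·a_0^7/2)^(−1).
Substituting a_0 = 4.910 gives A² = 2.0564E-7, so A = 0.00045347.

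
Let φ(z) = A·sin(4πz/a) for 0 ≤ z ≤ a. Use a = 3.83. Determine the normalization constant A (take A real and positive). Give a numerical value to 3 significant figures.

The normalization condition is ∫|φ|² dz = 1 from 0 to a.
Using sin²θ = (1 − cos 2θ)/2, with φ = A·sin(4πz/a), the integral evaluates to A²·[a/2].
Setting this equal to 1 gives A² = 1/(a/2).
With a = 3.83: A² = 0.5222 and A = 0.7226.

A ≈ 0.723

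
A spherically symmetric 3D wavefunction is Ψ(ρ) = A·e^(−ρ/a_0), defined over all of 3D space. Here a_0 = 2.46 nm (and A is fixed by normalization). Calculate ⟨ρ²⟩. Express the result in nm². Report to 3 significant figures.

⟨ρ^2⟩ ≈ 18.2 nm^2

By definition ⟨ρ²⟩ = ∫ ρ^2 |Ψ(ρ)|² 4πρ² dρ.
Using ∫₀^∞ ρⁿ e^(−αρ) dρ = n!/αⁿ⁺¹, the ratio of the moment integral to the normalization integral gives ⟨ρ²⟩ = 3·a_0^2.
With a_0 = 2.46, ⟨ρ^2⟩ = 18.15.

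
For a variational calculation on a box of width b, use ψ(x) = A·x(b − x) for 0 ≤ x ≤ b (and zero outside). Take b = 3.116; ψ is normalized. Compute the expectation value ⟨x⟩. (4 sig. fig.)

⟨x⟩ ≈ 1.558

The expectation value is the |ψ|²-weighted average of x: ∫ x|ψ|² dx.
Evaluating both integrals, ⟨x⟩ = b/2.
With b = 3.116, ⟨x⟩ = 1.5580.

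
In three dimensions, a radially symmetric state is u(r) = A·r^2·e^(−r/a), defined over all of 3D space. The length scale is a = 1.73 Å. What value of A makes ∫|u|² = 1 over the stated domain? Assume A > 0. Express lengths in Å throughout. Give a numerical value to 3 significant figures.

Require ∫ |u|² 4πr² dr = 1 over the whole domain.
The angular integral contributes 4π, leaving ∫₀^∞ r²|u|² dr.
Using ∫₀^∞ rⁿ e^(−αr) dr = n!/αⁿ⁺¹, carrying out the integral gives A² · 45·π·a^7/2.
Hence A² = 1/[45·π·a^7/2].
With a = 1.73: A² = 0.0003050 and A = 0.01747.

A ≈ 0.0175 Å^(-7/2)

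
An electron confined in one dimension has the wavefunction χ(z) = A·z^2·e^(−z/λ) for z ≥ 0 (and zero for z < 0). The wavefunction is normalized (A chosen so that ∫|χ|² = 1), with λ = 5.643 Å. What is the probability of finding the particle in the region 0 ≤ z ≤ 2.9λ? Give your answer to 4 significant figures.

The probability is P = ∫ |χ|² dz over [0, 2.9λ].
With A² fixed by ∫|χ|² = 1, i.e. A² = (3·λ^5/4)^(−1), substitute and integrate.
In terms of u = z/λ (A² and the length scale cancel between numerator and denominator), P = [∫_{0}^{2.9} u^4·e^(-2·u) du] / [∫_{0}^{∞} u^4·e^(-2·u) du].
With ∫ u^4·e^(-2·u) du = -(u^4/2 + u^3 + 3·u^2/2 + 3·u/2 + 3/4)·e^(-2·u) + C, the region integral is ≈ 0.515461 and the full one is 3/4.
This works out to P = 0.68728.

P ≈ 0.6873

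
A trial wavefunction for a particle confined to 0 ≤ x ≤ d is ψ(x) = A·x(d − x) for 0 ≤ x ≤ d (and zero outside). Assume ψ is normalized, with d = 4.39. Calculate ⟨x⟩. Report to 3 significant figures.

⟨x⟩ ≈ 2.20

⟨x⟩ = ∫ x |ψ|² dx over the full domain.
The ratio of the moment integral to the normalization integral gives ⟨x⟩ = d/2.
With d = 4.39, ⟨x⟩ = 2.195.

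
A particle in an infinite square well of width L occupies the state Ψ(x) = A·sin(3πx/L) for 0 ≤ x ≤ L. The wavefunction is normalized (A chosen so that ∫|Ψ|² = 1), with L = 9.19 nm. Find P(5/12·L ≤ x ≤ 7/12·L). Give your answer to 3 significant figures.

P = ∫_{5/12·L}^{7/12·L} |Ψ(x)|² dx.
With A² fixed by ∫|Ψ|² = 1, i.e. A² = (L/2)^(−1), substitute and integrate.
In terms of u = x/L (A² and the length scale cancel between numerator and denominator), P = [∫_{5/12}^{7/12} sin(3·π·u)^2 du] / [∫_{0}^{1} sin(3·π·u)^2 du].
An antiderivative of sin(3·π·u)^2 is u/2 - sin(6·π·u)/(12·π); evaluating from 5/12 to 7/12 gives 1/(6·π) + 1/12, while the full integral is 1/2.
Taking the ratio, P = (2 + π)/(6·π).

P ≈ 0.273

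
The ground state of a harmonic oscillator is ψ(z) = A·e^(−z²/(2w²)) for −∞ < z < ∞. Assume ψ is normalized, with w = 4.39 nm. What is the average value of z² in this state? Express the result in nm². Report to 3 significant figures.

⟨z^2⟩ ≈ 9.64 nm^2

By definition ⟨z²⟩ = ∫ z^2 |ψ(z)|² dz.
With ∫_{−∞}^{∞} z^(2m) e^(−αz²) dz = (2m−1)!!·√π / (2^m α^(m+1/2)), the ratio of the moment integral to the normalization integral gives ⟨z²⟩ = w^2/2.
With w = 4.39, ⟨z^2⟩ = 9.636.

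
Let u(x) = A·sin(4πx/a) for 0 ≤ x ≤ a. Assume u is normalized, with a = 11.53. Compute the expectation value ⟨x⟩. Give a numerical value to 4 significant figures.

⟨x⟩ ≈ 5.765

The expectation value is the |u|²-weighted average of x: ∫ x|u|² dx.
Since the A² factors cancel between numerator and denominator, ⟨x⟩ = a/2.
Putting a = 11.53 gives 5.7650.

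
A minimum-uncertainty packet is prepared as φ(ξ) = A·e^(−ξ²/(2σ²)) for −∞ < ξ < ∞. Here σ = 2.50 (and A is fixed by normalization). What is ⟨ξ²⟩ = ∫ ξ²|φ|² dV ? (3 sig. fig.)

⟨ξ^2⟩ ≈ 3.13

⟨ξ²⟩ = ∫ ξ^2 |φ|² dξ over the full domain.
The ratio of the moment integral to the normalization integral gives ⟨ξ²⟩ = σ^2/2.
Putting σ = 2.50 gives 3.125.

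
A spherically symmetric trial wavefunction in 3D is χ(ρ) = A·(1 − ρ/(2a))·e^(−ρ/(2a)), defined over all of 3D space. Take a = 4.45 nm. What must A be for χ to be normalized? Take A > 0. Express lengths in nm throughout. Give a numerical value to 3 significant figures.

A ≈ 0.0212 nm^(-3/2)

The normalization condition is ∫|χ|² 4πρ² dρ = 1 from 0 to ∞.
The integral (without the A² prefactor) comes out to 8·π·a^3.
Setting this equal to 1 gives A² = 1/(8·π·a^3).
Plugging in a = 4.45 yields A = 0.02125.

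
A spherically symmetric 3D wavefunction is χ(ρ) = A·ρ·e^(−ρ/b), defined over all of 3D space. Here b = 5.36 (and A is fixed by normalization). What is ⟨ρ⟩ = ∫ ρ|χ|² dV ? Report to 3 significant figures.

⟨ρ⟩ ≈ 13.4

By definition ⟨ρ⟩ = ∫ ρ |χ(ρ)|² 4πρ² dρ.
Recall ∫₀^∞ ρ^m e^(−ρ/β) dρ = m!·β^(m+1), evaluating both integrals, ⟨ρ⟩ = 5·b/2.
Putting b = 5.36 gives 13.40.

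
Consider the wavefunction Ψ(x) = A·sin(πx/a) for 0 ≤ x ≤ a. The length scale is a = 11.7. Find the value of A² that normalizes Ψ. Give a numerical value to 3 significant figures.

A^2 ≈ 0.171

The normalization condition is ∫|Ψ|² dx = 1 from 0 to a.
Using sin²θ = (1 − cos 2θ)/2, the integral (without the A² prefactor) comes out to a/2.
Setting this equal to 1 gives A² = 1/(a/2).
With a = 11.7: A² = 0.1709 and A = 0.4134.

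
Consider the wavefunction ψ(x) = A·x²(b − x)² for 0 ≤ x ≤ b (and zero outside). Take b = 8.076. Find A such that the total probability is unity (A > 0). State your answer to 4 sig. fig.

Require ∫ |ψ|² dx = 1 over the whole domain.
With ψ = A·x²(b − x)², the integral evaluates to A²·[b^9/630].
Plugging in b = 8.076 yields A = 0.0020763.

A ≈ 0.002076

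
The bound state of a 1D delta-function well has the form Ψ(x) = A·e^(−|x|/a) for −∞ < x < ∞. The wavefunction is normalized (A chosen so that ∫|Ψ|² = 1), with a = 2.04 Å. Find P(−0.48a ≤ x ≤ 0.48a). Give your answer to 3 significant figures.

P ≈ 0.617

P = ∫_{−0.48a}^{0.48a} |Ψ(x)|² dx.
With A² fixed by ∫|Ψ|² = 1, i.e. A² = (a)^(−1), substitute and integrate.
By symmetry take twice the x ≥ 0 contribution in numerator and denominator; the 2's cancel. Let u = x/a; then A² and the length scale cancel, so P = ∫_{0}^{0.48} e^(-2·u) du ÷ ∫_{0}^{∞} e^(-2·u) du.
An antiderivative of e^(-2·u) is -e^(-2·u)/2; evaluating from 0 to 0.48 gives 1/2 - e^(-24/25)/2, while the full integral is 1/2.
Taking the ratio, P = 0.6171.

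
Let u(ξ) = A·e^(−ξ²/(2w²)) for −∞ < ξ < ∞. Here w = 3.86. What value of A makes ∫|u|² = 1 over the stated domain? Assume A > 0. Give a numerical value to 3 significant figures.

The normalization condition is ∫|u|² dξ = 1 from −∞ to ∞.
Differentiating ∫e^(−αξ²) dξ = √(π/α) under α to get the higher moments, the integral (without the A² prefactor) comes out to √(π)·w.
Hence A² = 1/[√(π)·w].
Substituting w = 3.86 gives A² = 0.1462, so A = 0.3823.

A ≈ 0.382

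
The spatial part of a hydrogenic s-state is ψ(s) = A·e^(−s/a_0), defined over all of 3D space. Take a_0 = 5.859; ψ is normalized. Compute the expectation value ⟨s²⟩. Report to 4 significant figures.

By definition ⟨s²⟩ = ∫ s^2 |ψ(s)|² 4πs² ds.
Since the A² factors cancel between numerator and denominator, ⟨s²⟩ = 3·a_0^2.
With a_0 = 5.859, ⟨s^2⟩ = 102.98.

⟨s^2⟩ ≈ 103.0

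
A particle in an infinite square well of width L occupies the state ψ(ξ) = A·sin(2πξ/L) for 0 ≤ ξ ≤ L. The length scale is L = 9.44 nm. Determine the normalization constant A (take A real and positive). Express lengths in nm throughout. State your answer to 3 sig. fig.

A ≈ 0.460 nm^(-1/2)

We need A² ∫|f|² dξ = 1, taking the integral from 0 to L.
With ∫₀^L sin²(nπξ/L) dξ = L/2, the integral (without the A² prefactor) comes out to L/2.
Hence A² = 1/[L/2].
Substituting L = 9.44 gives A² = 0.2119, so A = 0.4603.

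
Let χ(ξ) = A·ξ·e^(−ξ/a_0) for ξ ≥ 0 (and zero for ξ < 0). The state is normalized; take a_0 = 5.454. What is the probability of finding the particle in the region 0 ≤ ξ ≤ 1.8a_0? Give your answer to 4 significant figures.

The probability is P = ∫ |χ|² dξ over [0, 1.8a_0].
Since A² = 1/(a_0^3/4), this is the region integral divided by the full normalization integral.
Let u = ξ/a_0; then A² and the length scale cancel, so P = ∫_{0}^{1.8} u^2·e^(-2·u) du ÷ ∫_{0}^{∞} u^2·e^(-2·u) du.
An antiderivative of u^2·e^(-2·u) is -(2·u^2 + 2·u + 1)·e^(-2·u)/4; evaluating from 0 to 1.8 gives 1/4 - 277·e^(-18/5)/100, while the full integral is 1/4.
The result is P = 0.69725.

P ≈ 0.6973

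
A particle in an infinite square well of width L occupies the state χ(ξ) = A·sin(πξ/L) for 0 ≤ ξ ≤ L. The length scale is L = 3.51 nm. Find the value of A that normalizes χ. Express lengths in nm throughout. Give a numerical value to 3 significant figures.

A ≈ 0.755 nm^(-1/2)

The normalization condition is ∫|χ|² dξ = 1 from 0 to L.
Carrying out the integral gives A² · L/2.
With L = 3.51: A² = 0.5698 and A = 0.7549.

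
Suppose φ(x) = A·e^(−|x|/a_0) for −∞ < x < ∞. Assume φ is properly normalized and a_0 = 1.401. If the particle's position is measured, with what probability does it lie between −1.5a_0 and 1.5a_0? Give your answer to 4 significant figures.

P ≈ 0.9502

P = ∫_{−1.5a_0}^{1.5a_0} |φ(x)|² dx.
The normalization integral ∫|φ|²dx over the whole domain equals a_0·A², and A² cancels in the ratio.
Both integrals are even about x = 0, so only the x ≥ 0 halves are needed (the factors of 2 cancel). Let u = x/a_0; then A² and the length scale cancel, so P = ∫_{0}^{1.5} e^(-2·u) du ÷ ∫_{0}^{∞} e^(-2·u) du.
With ∫ e^(-2·u) du = -e^(-2·u)/2 + C, the region integral is 1/2 - e^(-3)/2 and the full one is 1/2.
The result is P = 0.95021.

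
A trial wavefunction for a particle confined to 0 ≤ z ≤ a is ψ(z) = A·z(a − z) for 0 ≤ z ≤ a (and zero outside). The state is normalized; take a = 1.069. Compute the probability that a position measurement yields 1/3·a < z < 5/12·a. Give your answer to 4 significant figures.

The probability is P = ∫ |ψ|² dz over [1/3·a, 5/12·a].
With A² fixed by ∫|ψ|² = 1, i.e. A² = (a^5/30)^(−1), substitute and integrate.
In terms of u = z/a (A² and the length scale cancel between numerator and denominator), P = [∫_{1/3}^{5/12} u^2·(1 - u)^2 du] / [∫_{0}^{1} u^2·(1 - u)^2 du].
An antiderivative of u^2·(1 - u)^2 is u^3·(6·u^2 - 15·u + 10)/30; evaluating from 1/3 to 5/12 gives ≈ 0.00455810, while the full integral is 1/30.
The result is P = 0.13674.

P ≈ 0.1367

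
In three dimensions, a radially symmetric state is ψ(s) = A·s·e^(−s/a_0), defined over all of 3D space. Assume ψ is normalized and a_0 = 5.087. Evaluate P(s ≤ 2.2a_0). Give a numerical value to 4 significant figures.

P ≈ 0.4488

With dV = 4πs²ds, the probability is ∫|ψ|² dV over s ≤ 2.2a_0.
A² is fixed by ∫₀^∞ 4πs²|ψ|² ds = 1, i.e. A² = (3·π·a_0^5)^(−1).
Substituting u = s/a_0, A², 4π and the length scale all cancel in the ratio: P = ∫_{0}^{2.2} u^4·e^(-2·u) du / ∫_{0}^{∞} u^4·e^(-2·u) du.
An antiderivative of u^4·e^(-2·u) is -(u^4/2 + u^3 + 3·u^2/2 + 3·u/2 + 3/4)·e^(-2·u); evaluating from 0 to 2.2 gives ≈ 0.336612, while the full integral is 3/4.
This evaluates to P = 0.44882.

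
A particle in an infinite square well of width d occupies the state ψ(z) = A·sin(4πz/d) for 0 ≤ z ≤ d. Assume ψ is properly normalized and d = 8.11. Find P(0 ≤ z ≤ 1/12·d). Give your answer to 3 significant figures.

P ≈ 0.0489

P = ∫_{0}^{1/12·d} |ψ(z)|² dz.
With A² fixed by ∫|ψ|² = 1, i.e. A² = (d/2)^(−1), substitute and integrate.
In terms of u = z/d (A² and the length scale cancel between numerator and denominator), P = [∫_{0}^{1/12} sin(4·π·u)^2 du] / [∫_{0}^{1} sin(4·π·u)^2 du].
With ∫ sin(4·π·u)^2 du = u/2 - sin(4·π·u)·cos(4·π·u)/(8·π) + C, the region integral is -√(3)/(32·π) + 1/24 and the full one is 1/2.
The result is P = (-√(3)/16 + π/12)/π.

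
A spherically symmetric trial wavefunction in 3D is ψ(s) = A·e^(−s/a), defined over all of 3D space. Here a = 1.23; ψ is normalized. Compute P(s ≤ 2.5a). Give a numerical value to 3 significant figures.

Integrate the radial probability density 4πs²|ψ|² over s ≤ 2.5a.
A² is fixed by ∫₀^∞ 4πs²|ψ|² ds = 1, i.e. A² = (π·a^3)^(−1).
In terms of u = s/a (A², 4π and the length scale all cancel between numerator and denominator), P = [∫_{0}^{2.5} u^2·e^(-2·u) du] / [∫_{0}^{∞} u^2·e^(-2·u) du].
With ∫ u^2·e^(-2·u) du = -(2·u^2 + 2·u + 1)·e^(-2·u)/4 + C, the region integral is 1/4 - 37·e^(-5)/8 and the full one is 1/4.
Taking the ratio yields P = 0.8753.

P ≈ 0.875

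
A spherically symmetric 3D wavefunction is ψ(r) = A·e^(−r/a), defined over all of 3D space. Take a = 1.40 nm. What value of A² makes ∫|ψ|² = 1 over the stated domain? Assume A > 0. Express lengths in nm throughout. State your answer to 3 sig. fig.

We need A² ∫|f|² 4πr² dr = 1, taking the integral from 0 to ∞.
In 3D with spherical symmetry the volume element is 4πr² dr.
With ψ = A·e^(−r/a), the integral evaluates to A²·[π·a^3].
With a = 1.40: A² = 0.1160 and A = 0.3406.

A^2 ≈ 0.116 nm^(-3)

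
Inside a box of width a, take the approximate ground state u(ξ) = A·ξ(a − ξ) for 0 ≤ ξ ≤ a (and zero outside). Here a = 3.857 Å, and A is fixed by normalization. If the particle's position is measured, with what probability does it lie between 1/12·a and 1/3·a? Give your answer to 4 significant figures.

P ≈ 0.2048

|u|² is the probability density, so P = ∫_{1/12·a}^{1/3·a} |u|² dξ.
The normalization integral ∫|u|²dξ over the whole domain equals a^5/30·A², and A² cancels in the ratio.
Let t = ξ/a; then A² and the length scale cancel, so P = ∫_{1/12}^{1/3} t^2·(1 - t)^2 dt ÷ ∫_{0}^{1} t^2·(1 - t)^2 dt.
With ∫ t^2·(1 - t)^2 dt = t^3·(6·t^2 - 15·t + 10)/30 + C, the region integral is ≈ 0.00682629 and the full one is 1/30.
Taking the ratio, P = 0.20479.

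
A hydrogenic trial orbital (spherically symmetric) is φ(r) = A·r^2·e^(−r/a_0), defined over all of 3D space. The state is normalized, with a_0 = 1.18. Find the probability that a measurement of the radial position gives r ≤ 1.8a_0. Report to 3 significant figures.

Integrate the radial probability density 4πr²|φ|² over r ≤ 1.8a_0.
The full normalization integral is A²·[45·π·a_0^7/2] = 1, fixing A².
Substituting u = r/a_0, A², 4π and the length scale all cancel in the ratio: P = ∫_{0}^{1.8} u^6·e^(-2·u) du / ∫_{0}^{∞} u^6·e^(-2·u) du.
An antiderivative of u^6·e^(-2·u) is -(4·u^6 + 12·u^5 + 30·u^4 + 60·u^3 + 90·u^2 + 90·u + 45)·e^(-2·u)/8; evaluating from 0 to 1.8 gives ≈ 0.41216, while the full integral is 45/8.
This evaluates to P = 0.07327.

P ≈ 0.0733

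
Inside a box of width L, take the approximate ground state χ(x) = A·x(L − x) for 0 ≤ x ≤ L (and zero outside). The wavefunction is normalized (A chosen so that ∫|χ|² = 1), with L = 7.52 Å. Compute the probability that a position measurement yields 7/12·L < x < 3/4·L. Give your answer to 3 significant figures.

P ≈ 0.243

|χ|² is the probability density, so P = ∫_{7/12·L}^{3/4·L} |χ|² dx.
With A² fixed by ∫|χ|² = 1, i.e. A² = (L^5/30)^(−1), substitute and integrate.
Substituting u = x/L, A² and the length scale cancel in the ratio: P = ∫_{7/12}^{3/4} u^2·(1 - u)^2 du / ∫_{0}^{1} u^2·(1 - u)^2 du.
Using ∫ u^2·(1 - u)^2 du = u^3·(6·u^2 - 15·u + 10)/30, the numerator is ≈ 0.0081035 and the denominator is 1/30.
This works out to P = 0.2431.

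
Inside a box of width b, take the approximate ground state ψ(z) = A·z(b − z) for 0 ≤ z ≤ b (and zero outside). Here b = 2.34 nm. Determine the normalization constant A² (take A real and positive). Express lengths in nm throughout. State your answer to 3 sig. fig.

A^2 ≈ 0.428 nm^(-5)

The normalization condition is ∫|ψ|² dz = 1 from 0 to b.
Expanding the polynomial and integrating term by term, carrying out the integral gives A² · b^5/30.
So A² = (b^5/30)^(−1).
Plugging in b = 2.34 yields A = 0.6539.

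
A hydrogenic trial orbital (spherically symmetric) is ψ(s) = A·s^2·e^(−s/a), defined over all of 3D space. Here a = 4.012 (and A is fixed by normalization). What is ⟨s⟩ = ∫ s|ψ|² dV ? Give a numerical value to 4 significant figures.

⟨s⟩ ≈ 14.04

The expectation value is the |ψ|²-weighted average of s: ∫ s|ψ|² 4πs² ds.
Evaluating both integrals, ⟨s⟩ = 7·a/2.
With a = 4.012, ⟨s⟩ = 14.042.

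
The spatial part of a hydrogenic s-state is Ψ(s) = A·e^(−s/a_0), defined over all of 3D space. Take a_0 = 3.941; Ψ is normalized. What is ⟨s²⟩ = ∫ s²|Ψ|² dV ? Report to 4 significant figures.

The expectation value is the |Ψ|²-weighted average of s^2: ∫ s^2|Ψ|² 4πs² ds.
Since the A² factors cancel between numerator and denominator, ⟨s²⟩ = 3·a_0^2.
With a_0 = 3.941, ⟨s^2⟩ = 46.594.

⟨s^2⟩ ≈ 46.59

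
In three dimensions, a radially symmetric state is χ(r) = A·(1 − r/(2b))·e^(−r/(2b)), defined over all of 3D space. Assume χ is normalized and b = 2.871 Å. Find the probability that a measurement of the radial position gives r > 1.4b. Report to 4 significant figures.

Integrate the radial probability density 4πr²|χ|² over r > 1.4b.
The full normalization integral is A²·[8·π·b^3] = 1, fixing A².
Substituting u = r/b, A², 4π and the length scale all cancel in the ratio: P = ∫_{1.4}^{∞} u^2·(1 - u/2)^2·e^(-u) du / ∫_{0}^{∞} u^2·(1 - u/2)^2·e^(-u) du.
An antiderivative of u^2·(1 - u/2)^2·e^(-u) is -(u^4/4 + u^2 + 2·u + 2)·e^(-u); evaluating from 1.4 to ∞ gives ≈ 1.90383, while the full integral is 2.
This evaluates to P = 0.95191.

P ≈ 0.9519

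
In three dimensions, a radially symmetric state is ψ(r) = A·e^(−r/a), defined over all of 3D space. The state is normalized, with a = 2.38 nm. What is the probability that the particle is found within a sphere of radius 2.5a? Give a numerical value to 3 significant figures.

Integrate the radial probability density 4πr²|ψ|² over r ≤ 2.5a.
The full normalization integral is A²·[π·a^3] = 1, fixing A².
Let u = r/a; then A², 4π and the length scale all cancel, so P = ∫_{0}^{2.5} u^2·e^(-2·u) du ÷ ∫_{0}^{∞} u^2·e^(-2·u) du.
An antiderivative of u^2·e^(-2·u) is -(2·u^2 + 2·u + 1)·e^(-2·u)/4; evaluating from 0 to 2.5 gives 1/4 - 37·e^(-5)/8, while the full integral is 1/4.
Taking the ratio yields P = 0.8753.

P ≈ 0.875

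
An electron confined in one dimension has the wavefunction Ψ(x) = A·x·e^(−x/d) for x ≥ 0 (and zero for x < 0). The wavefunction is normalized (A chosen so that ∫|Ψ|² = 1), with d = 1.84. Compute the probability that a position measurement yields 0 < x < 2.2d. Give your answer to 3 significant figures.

P ≈ 0.815

|Ψ|² is the probability density, so P = ∫_{0}^{2.2d} |Ψ|² dx.
With A² fixed by ∫|Ψ|² = 1, i.e. A² = (d^3/4)^(−1), substitute and integrate.
Let u = x/d; then A² and the length scale cancel, so P = ∫_{0}^{2.2} u^2·e^(-2·u) du ÷ ∫_{0}^{∞} u^2·e^(-2·u) du.
With ∫ u^2·e^(-2·u) du = -(2·u^2 + 2·u + 1)·e^(-2·u)/4 + C, the region integral is 1/4 - 377·e^(-22/5)/100 and the full one is 1/4.
Evaluating gives P = 0.8149.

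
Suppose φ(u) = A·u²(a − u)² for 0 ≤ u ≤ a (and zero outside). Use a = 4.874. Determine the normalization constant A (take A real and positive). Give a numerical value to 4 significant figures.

A ≈ 0.02015

Normalization requires ∫|φ|² du = 1, integrated from 0 to a.
Expanding the polynomial and integrating term by term, carrying out the integral gives A² · a^9/630.
Hence A² = 1/[a^9/630].
Substituting a = 4.874 gives A² = 0.00040585, so A = 0.020146.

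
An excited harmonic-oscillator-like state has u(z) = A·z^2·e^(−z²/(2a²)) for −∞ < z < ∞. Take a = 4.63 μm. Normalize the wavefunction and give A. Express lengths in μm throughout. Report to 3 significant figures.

A ≈ 0.0188 μm^(-5/2)

Require ∫ |u|² dz = 1 over the whole domain.
With ∫_{−∞}^{∞} z^(2m) e^(−αz²) dz = (2m−1)!!·√π / (2^m α^(m+1/2)), carrying out the integral gives A² · 3·√(π)·a^5/4.
So A² = (3·√(π)·a^5/4)^(−1).
Substituting a = 4.63 gives A² = 0.0003536, so A = 0.01880.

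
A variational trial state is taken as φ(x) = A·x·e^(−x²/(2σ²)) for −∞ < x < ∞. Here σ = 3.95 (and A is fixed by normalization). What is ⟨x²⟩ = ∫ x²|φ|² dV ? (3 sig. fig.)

⟨x^2⟩ ≈ 23.4

⟨x²⟩ = ∫ x^2 |φ|² dx over the full domain.
With ∫_{−∞}^{∞} x^(2m) e^(−αx²) dx = (2m−1)!!·√π / (2^m α^(m+1/2)), since the A² factors cancel between numerator and denominator, ⟨x²⟩ = 3·σ^2/2.
With σ = 3.95, ⟨x^2⟩ = 23.40.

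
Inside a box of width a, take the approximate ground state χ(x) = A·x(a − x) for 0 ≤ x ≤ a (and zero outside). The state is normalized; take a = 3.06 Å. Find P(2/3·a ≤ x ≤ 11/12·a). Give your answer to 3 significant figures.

The probability is P = ∫ |χ|² dx over [2/3·a, 11/12·a].
The normalization integral ∫|χ|²dx over the whole domain equals a^5/30·A², and A² cancels in the ratio.
In terms of u = x/a (A² and the length scale cancel between numerator and denominator), P = [∫_{2/3}^{11/12} u^2·(1 - u)^2 du] / [∫_{0}^{1} u^2·(1 - u)^2 du].
With ∫ u^2·(1 - u)^2 du = u^3·(6·u^2 - 15·u + 10)/30 + C, the region integral is ≈ 0.0068263 and the full one is 1/30.
This works out to P = 0.2048.

P ≈ 0.205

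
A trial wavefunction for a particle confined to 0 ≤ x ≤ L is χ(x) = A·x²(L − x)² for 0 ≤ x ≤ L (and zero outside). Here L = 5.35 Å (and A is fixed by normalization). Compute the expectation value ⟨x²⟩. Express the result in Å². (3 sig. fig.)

⟨x^2⟩ ≈ 7.81 Å^2

By definition ⟨x²⟩ = ∫ x^2 |χ(x)|² dx.
The ratio of the moment integral to the normalization integral gives ⟨x²⟩ = 3·L^2/11.
With L = 5.35, ⟨x^2⟩ = 7.806.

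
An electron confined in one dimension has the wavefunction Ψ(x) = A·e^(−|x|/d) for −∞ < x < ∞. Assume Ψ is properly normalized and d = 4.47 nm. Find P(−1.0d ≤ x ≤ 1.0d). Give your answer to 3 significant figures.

P = ∫_{−1.0d}^{1.0d} |Ψ(x)|² dx.
Since A² = 1/(d), this is the region integral divided by the full normalization integral.
By symmetry take twice the x ≥ 0 contribution in numerator and denominator; the 2's cancel. Substituting u = x/d, A² and the length scale cancel in the ratio: P = ∫_{0}^{1.0} e^(-2·u) du / ∫_{0}^{∞} e^(-2·u) du.
Using ∫ e^(-2·u) du = -e^(-2·u)/2, the numerator is 1/2 - e^(-2)/2 and the denominator is 1/2.
Evaluating gives P = 0.8647.

P ≈ 0.865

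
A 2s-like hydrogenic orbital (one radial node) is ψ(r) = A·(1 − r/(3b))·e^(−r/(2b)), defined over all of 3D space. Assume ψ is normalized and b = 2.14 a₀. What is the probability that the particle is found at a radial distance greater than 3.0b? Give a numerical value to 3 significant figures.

P ≈ 0.647

With dV = 4πr²dr, the probability is ∫|ψ|² dV over r > 3.0b.
The full normalization integral is A²·[8·π·b^3/3] = 1, fixing A².
In terms of u = r/b (A², 4π and the length scale all cancel between numerator and denominator), P = [∫_{3.0}^{∞} u^2·(1 - u/3)^2·e^(-u) du] / [∫_{0}^{∞} u^2·(1 - u/3)^2·e^(-u) du].
Using ∫ u^2·(1 - u/3)^2·e^(-u) du = (-u^4 + 2·u^3 - 3·u^2 - 6·u - 6)·e^(-u)/9, the numerator is 26·e^(-3)/3 and the denominator is 2/3.
This evaluates to P = 0.6472.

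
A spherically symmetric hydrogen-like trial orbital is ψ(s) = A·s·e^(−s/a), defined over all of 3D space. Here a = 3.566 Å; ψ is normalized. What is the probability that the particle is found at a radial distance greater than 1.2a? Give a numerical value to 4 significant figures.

P ≈ 0.9041

P = ∫ |ψ|² 4πs² ds over s > 1.2a.
Normalization gives A² = 1/(3·π·a^5).
In terms of u = s/a (A², 4π and the length scale all cancel between numerator and denominator), P = [∫_{1.2}^{∞} u^4·e^(-2·u) du] / [∫_{0}^{∞} u^4·e^(-2·u) du].
With ∫ u^4·e^(-2·u) du = -(u^4/2 + u^3 + 3·u^2/2 + 3·u/2 + 3/4)·e^(-2·u) + C, the region integral is ≈ 0.678099 and the full one is 3/4.
The region integral divided by the full integral gives P = 0.90413.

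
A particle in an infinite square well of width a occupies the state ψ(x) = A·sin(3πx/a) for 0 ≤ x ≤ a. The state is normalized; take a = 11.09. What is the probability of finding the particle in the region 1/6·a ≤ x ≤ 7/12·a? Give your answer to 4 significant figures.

|ψ|² is the probability density, so P = ∫_{1/6·a}^{7/12·a} |ψ|² dx.
The normalization integral ∫|ψ|²dx over the whole domain equals a/2·A², and A² cancels in the ratio.
In terms of u = x/a (A² and the length scale cancel between numerator and denominator), P = [∫_{1/6}^{7/12} sin(3·π·u)^2 du] / [∫_{0}^{1} sin(3·π·u)^2 du].
With ∫ sin(3·π·u)^2 du = u/2 - sin(6·π·u)/(12·π) + C, the region integral is 1/(12·π) + 5/24 and the full one is 1/2.
Taking the ratio, P = (2 + 5·π)/(12·π).

P ≈ 0.4697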